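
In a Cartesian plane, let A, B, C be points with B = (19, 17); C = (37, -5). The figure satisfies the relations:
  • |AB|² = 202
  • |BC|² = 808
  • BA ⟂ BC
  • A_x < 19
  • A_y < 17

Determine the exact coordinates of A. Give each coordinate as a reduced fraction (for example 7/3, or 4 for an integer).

1. A_x = 8  [[BA ⟂ BC ⇒ 18x-22y+32=0] ∩ [|A−(19, 17)|²=202]]
2. A_y = 8  [[BA ⟂ BC ⇒ 18x-22y+32=0] ∩ [|A−(19, 17)|²=202]]
   so A = (8, 8)

A = (8, 8)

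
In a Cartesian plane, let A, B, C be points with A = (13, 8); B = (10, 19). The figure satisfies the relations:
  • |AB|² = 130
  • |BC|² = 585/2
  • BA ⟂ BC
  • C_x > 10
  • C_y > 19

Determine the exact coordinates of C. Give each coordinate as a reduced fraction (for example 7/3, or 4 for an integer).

1. C_x = 53/2  [[BA ⟂ BC ⇒ 3x-11y+179=0] ∩ [|C−(10, 19)|²=585/2]]
2. C_y = 47/2  [[BA ⟂ BC ⇒ 3x-11y+179=0] ∩ [|C−(10, 19)|²=585/2]]
   so C = (53/2, 47/2)

C = (53/2, 47/2)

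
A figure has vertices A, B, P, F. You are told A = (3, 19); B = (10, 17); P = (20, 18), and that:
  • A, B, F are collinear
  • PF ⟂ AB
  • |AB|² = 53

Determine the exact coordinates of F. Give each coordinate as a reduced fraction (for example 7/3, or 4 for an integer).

1. F_x = 1006/53  [[A, B, F are collinear ⇒ 2x+7y-139=0] ∩ [PF ⟂ AB ⇒ 7x-2y-104=0]]
2. F_y = 765/53  [[A, B, F are collinear ⇒ 2x+7y-139=0] ∩ [PF ⟂ AB ⇒ 7x-2y-104=0]]
   so F = (1006/53, 765/53)

F = (1006/53, 765/53)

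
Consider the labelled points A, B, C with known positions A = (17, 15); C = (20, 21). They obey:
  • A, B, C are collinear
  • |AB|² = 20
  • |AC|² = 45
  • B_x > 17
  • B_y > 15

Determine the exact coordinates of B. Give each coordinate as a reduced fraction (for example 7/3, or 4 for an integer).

B = (19, 19)

1. B_x = 19  [[A, B, C are collinear ⇒ 6x-3y-57=0] ∩ [|B−(17, 15)|²=20]]
2. B_y = 19  [[A, B, C are collinear ⇒ 6x-3y-57=0] ∩ [|B−(17, 15)|²=20]]
   so B = (19, 19)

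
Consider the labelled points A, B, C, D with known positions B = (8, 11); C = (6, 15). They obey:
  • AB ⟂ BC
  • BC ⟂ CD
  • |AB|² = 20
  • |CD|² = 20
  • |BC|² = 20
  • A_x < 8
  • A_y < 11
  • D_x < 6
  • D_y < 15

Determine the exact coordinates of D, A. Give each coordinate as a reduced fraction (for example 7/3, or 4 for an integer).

D = (2, 13)
A = (4, 9)

1. D_x = 2  [[BC ⟂ CD ⇒ -2x+4y-48=0] ∩ [|D−(6, 15)|²=20]]
2. D_y = 13  [[BC ⟂ CD ⇒ -2x+4y-48=0] ∩ [|D−(6, 15)|²=20]]
   so D = (2, 13)
3. A_x = 4  [[AB ⟂ BC ⇒ 2x-4y+28=0] ∩ [|A−(8, 11)|²=20]]
4. A_y = 9  [[AB ⟂ BC ⇒ 2x-4y+28=0] ∩ [|A−(8, 11)|²=20]]
   so A = (4, 9)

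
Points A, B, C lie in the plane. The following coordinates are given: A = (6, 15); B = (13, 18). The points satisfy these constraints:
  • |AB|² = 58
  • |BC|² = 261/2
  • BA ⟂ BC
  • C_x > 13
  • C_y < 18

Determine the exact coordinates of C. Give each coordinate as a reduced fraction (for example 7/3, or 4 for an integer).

C = (35/2, 15/2)

1. C_x = 35/2  [[BA ⟂ BC ⇒ -7x-3y+145=0] ∩ [|C−(13, 18)|²=261/2]]
2. C_y = 15/2  [[BA ⟂ BC ⇒ -7x-3y+145=0] ∩ [|C−(13, 18)|²=261/2]]
   so C = (35/2, 15/2)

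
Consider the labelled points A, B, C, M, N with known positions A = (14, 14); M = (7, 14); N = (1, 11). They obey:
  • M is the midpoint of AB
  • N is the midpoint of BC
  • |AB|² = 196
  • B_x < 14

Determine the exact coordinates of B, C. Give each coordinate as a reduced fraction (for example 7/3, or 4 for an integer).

1. B_x = 0  [B = 2·M−A = 2·(7, 14)−(14, 14)]
2. B_y = 14  [B = 2·M−A = 2·(7, 14)−(14, 14)]
   so B = (0, 14)
3. C_x = 2  [C = 2·N−B = 2·(1, 11)−(0, 14)]
4. C_y = 8  [C = 2·N−B = 2·(1, 11)−(0, 14)]
   so C = (2, 8)

B = (0, 14)
C = (2, 8)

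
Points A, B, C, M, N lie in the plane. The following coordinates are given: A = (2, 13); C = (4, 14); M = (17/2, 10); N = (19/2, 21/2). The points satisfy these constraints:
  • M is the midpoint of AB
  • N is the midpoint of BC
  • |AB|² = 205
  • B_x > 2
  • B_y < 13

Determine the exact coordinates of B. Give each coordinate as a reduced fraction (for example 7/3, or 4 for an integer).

1. B_x = 15  [B = 2·M−A = 2·(17/2, 10)−(2, 13)]
2. B_y = 7  [B = 2·M−A = 2·(17/2, 10)−(2, 13)]
   so B = (15, 7)

B = (15, 7)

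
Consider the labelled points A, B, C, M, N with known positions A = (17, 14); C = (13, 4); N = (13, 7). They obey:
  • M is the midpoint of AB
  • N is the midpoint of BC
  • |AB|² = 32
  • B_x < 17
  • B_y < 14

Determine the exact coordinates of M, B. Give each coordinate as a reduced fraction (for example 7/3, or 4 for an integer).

1. B_x = 13  [B = 2·N−C = 2·(13, 7)−(13, 4)]
2. B_y = 10  [B = 2·N−C = 2·(13, 7)−(13, 4)]
   so B = (13, 10)
3. M_x = 15  [2·M = A+B = (17, 14)+(13, 10)]
4. M_y = 12  [2·M = A+B = (17, 14)+(13, 10)]
   so M = (15, 12)

M = (15, 12)
B = (13, 10)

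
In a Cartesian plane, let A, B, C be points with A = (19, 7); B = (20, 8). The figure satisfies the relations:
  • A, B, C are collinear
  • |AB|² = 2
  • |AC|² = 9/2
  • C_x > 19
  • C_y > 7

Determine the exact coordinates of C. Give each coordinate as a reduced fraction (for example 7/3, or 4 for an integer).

1. C_x = 41/2  [[A, B, C are collinear ⇒ -1x+1y+12=0] ∩ [|C−(19, 7)|²=9/2]]
2. C_y = 17/2  [[A, B, C are collinear ⇒ -1x+1y+12=0] ∩ [|C−(19, 7)|²=9/2]]
   so C = (41/2, 17/2)

C = (41/2, 17/2)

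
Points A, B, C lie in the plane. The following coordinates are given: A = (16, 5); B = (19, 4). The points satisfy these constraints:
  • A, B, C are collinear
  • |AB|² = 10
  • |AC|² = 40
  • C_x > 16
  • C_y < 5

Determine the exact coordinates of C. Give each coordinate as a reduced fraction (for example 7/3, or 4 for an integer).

1. C_x = 22  [[A, B, C are collinear ⇒ 1x+3y-31=0] ∩ [|C−(16, 5)|²=40]]
2. C_y = 3  [[A, B, C are collinear ⇒ 1x+3y-31=0] ∩ [|C−(16, 5)|²=40]]
   so C = (22, 3)

C = (22, 3)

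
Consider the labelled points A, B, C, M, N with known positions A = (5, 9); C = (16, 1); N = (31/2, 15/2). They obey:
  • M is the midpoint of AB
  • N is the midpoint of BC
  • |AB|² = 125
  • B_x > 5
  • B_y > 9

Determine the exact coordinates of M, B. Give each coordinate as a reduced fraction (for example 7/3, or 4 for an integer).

M = (10, 23/2)
B = (15, 14)

1. B_x = 15  [B = 2·N−C = 2·(31/2, 15/2)−(16, 1)]
2. B_y = 14  [B = 2·N−C = 2·(31/2, 15/2)−(16, 1)]
   so B = (15, 14)
3. M_x = 10  [2·M = A+B = (5, 9)+(15, 14)]
4. M_y = 23/2  [2·M = A+B = (5, 9)+(15, 14)]
   so M = (10, 23/2)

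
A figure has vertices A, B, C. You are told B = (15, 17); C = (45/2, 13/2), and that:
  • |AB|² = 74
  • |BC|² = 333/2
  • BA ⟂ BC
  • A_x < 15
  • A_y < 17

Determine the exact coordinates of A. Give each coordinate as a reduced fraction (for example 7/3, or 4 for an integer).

A = (8, 12)

1. A_x = 8  [[BA ⟂ BC ⇒ 15/2x-21/2y+66=0] ∩ [|A−(15, 17)|²=74]]
2. A_y = 12  [[BA ⟂ BC ⇒ 15/2x-21/2y+66=0] ∩ [|A−(15, 17)|²=74]]
   so A = (8, 12)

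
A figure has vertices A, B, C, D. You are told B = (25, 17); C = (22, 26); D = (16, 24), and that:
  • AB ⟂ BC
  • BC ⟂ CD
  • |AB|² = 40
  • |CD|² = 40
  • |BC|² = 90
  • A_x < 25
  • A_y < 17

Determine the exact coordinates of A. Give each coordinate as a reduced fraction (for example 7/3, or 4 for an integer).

1. A_x = 19  [[AB ⟂ BC ⇒ 3x-9y+78=0] ∩ [|A−(25, 17)|²=40]]
2. A_y = 15  [[AB ⟂ BC ⇒ 3x-9y+78=0] ∩ [|A−(25, 17)|²=40]]
   so A = (19, 15)

A = (19, 15)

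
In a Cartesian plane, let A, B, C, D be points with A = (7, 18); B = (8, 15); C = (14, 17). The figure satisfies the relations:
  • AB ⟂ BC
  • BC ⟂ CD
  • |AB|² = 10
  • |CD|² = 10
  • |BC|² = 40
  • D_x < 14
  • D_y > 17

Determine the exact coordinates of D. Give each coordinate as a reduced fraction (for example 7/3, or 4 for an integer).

1. D_x = 13  [[BC ⟂ CD ⇒ 6x+2y-118=0] ∩ [|D−(14, 17)|²=10]]
2. D_y = 20  [[BC ⟂ CD ⇒ 6x+2y-118=0] ∩ [|D−(14, 17)|²=10]]
   so D = (13, 20)

D = (13, 20)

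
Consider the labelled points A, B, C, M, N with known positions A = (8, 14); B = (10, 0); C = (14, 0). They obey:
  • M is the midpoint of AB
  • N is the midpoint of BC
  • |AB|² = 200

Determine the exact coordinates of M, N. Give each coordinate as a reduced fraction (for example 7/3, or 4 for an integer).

M = (9, 7)
N = (12, 0)

1. M_x = 9  [2·M = A+B = (8, 14)+(10, 0)]
2. M_y = 7  [2·M = A+B = (8, 14)+(10, 0)]
   so M = (9, 7)
3. N_x = 12  [2·N = B+C = (10, 0)+(14, 0)]
4. N_y = 0  [2·N = B+C = (10, 0)+(14, 0)]
   so N = (12, 0)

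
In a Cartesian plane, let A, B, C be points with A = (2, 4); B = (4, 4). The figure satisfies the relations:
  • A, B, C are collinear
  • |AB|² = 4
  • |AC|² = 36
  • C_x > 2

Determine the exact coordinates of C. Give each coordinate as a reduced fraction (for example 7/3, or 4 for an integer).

1. C_x = 8  [[A, B, C are collinear ⇒ 2y-8=0] ∩ [|C−(2, 4)|²=36]]
2. C_y = 4  [[A, B, C are collinear ⇒ 2y-8=0] ∩ [|C−(2, 4)|²=36]]
   so C = (8, 4)

C = (8, 4)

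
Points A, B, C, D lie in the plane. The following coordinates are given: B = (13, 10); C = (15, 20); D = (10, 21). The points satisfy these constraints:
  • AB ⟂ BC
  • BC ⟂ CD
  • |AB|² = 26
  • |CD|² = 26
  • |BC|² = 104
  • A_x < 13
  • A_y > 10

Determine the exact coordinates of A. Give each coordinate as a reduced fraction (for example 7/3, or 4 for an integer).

1. A_x = 8  [[AB ⟂ BC ⇒ -2x-10y+126=0] ∩ [|A−(13, 10)|²=26]]
2. A_y = 11  [[AB ⟂ BC ⇒ -2x-10y+126=0] ∩ [|A−(13, 10)|²=26]]
   so A = (8, 11)

A = (8, 11)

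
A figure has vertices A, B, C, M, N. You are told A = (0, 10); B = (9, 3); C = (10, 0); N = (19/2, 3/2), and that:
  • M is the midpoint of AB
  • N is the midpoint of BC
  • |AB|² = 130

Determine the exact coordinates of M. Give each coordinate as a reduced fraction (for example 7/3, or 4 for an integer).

M = (9/2, 13/2)

1. M_x = 9/2  [2·M = A+B = (0, 10)+(9, 3)]
2. M_y = 13/2  [2·M = A+B = (0, 10)+(9, 3)]
   so M = (9/2, 13/2)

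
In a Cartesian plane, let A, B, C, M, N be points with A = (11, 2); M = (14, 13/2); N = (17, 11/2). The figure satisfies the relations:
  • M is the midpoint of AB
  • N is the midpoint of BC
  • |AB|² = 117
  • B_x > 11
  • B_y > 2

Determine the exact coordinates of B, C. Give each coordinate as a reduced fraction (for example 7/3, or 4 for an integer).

B = (17, 11)
C = (17, 0)

1. B_x = 17  [B = 2·M−A = 2·(14, 13/2)−(11, 2)]
2. B_y = 11  [B = 2·M−A = 2·(14, 13/2)−(11, 2)]
   so B = (17, 11)
3. C_x = 17  [C = 2·N−B = 2·(17, 11/2)−(17, 11)]
4. C_y = 0  [C = 2·N−B = 2·(17, 11/2)−(17, 11)]
   so C = (17, 0)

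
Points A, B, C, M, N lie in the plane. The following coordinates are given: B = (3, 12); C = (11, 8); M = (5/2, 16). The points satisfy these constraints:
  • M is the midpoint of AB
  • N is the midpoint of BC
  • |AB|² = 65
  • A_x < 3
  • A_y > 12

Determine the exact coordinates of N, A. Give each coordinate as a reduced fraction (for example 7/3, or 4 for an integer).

1. A_x = 2  [A = 2·M−B = 2·(5/2, 16)−(3, 12)]
2. A_y = 20  [A = 2·M−B = 2·(5/2, 16)−(3, 12)]
   so A = (2, 20)
3. N_x = 7  [2·N = B+C = (3, 12)+(11, 8)]
4. N_y = 10  [2·N = B+C = (3, 12)+(11, 8)]
   so N = (7, 10)

N = (7, 10)
A = (2, 20)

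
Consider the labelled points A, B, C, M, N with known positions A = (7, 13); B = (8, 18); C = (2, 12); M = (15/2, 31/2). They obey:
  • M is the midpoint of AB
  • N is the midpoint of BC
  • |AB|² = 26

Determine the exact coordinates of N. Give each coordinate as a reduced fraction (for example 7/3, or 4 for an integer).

N = (5, 15)

1. N_x = 5  [2·N = B+C = (8, 18)+(2, 12)]
2. N_y = 15  [2·N = B+C = (8, 18)+(2, 12)]
   so N = (5, 15)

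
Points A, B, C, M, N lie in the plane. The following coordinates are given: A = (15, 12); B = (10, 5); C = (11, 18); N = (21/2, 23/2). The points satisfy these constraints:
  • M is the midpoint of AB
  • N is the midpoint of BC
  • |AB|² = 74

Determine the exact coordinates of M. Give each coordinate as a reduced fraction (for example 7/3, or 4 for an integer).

M = (25/2, 17/2)

1. M_x = 25/2  [2·M = A+B = (15, 12)+(10, 5)]
2. M_y = 17/2  [2·M = A+B = (15, 12)+(10, 5)]
   so M = (25/2, 17/2)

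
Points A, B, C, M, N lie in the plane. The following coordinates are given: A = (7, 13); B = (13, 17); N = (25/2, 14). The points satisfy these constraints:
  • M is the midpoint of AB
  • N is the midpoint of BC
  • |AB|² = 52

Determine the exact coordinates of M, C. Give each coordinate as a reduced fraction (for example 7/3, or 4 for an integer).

M = (10, 15)
C = (12, 11)

1. M_x = 10  [2·M = A+B = (7, 13)+(13, 17)]
2. M_y = 15  [2·M = A+B = (7, 13)+(13, 17)]
   so M = (10, 15)
3. C_x = 12  [C = 2·N−B = 2·(25/2, 14)−(13, 17)]
4. C_y = 11  [C = 2·N−B = 2·(25/2, 14)−(13, 17)]
   so C = (12, 11)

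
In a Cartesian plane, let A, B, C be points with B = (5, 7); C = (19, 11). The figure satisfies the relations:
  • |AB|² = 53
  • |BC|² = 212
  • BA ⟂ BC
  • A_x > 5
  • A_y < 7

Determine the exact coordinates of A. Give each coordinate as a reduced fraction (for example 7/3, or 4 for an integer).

1. A_x = 7  [[BA ⟂ BC ⇒ 14x+4y-98=0] ∩ [|A−(5, 7)|²=53]]
2. A_y = 0  [[BA ⟂ BC ⇒ 14x+4y-98=0] ∩ [|A−(5, 7)|²=53]]
   so A = (7, 0)

A = (7, 0)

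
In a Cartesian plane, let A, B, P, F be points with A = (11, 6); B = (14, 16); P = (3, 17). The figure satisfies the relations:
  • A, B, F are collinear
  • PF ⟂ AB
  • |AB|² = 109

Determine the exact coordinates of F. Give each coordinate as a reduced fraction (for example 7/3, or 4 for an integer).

F = (1457/109, 1514/109)

1. F_x = 1457/109  [[A, B, F are collinear ⇒ -10x+3y+92=0] ∩ [PF ⟂ AB ⇒ 3x+10y-179=0]]
2. F_y = 1514/109  [[A, B, F are collinear ⇒ -10x+3y+92=0] ∩ [PF ⟂ AB ⇒ 3x+10y-179=0]]
   so F = (1457/109, 1514/109)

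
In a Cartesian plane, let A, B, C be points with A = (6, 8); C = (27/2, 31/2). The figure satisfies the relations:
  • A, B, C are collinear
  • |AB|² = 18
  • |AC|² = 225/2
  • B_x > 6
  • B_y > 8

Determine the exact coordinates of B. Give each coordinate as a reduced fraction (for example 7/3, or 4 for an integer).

1. B_x = 9  [[A, B, C are collinear ⇒ 15/2x-15/2y+15=0] ∩ [|B−(6, 8)|²=18]]
2. B_y = 11  [[A, B, C are collinear ⇒ 15/2x-15/2y+15=0] ∩ [|B−(6, 8)|²=18]]
   so B = (9, 11)

B = (9, 11)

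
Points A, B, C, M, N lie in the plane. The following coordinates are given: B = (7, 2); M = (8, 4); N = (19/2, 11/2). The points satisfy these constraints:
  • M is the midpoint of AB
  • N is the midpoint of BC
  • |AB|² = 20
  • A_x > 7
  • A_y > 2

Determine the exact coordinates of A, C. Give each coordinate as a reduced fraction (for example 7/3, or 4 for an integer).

1. A_x = 9  [A = 2·M−B = 2·(8, 4)−(7, 2)]
2. A_y = 6  [A = 2·M−B = 2·(8, 4)−(7, 2)]
   so A = (9, 6)
3. C_x = 12  [C = 2·N−B = 2·(19/2, 11/2)−(7, 2)]
4. C_y = 9  [C = 2·N−B = 2·(19/2, 11/2)−(7, 2)]
   so C = (12, 9)

A = (9, 6)
C = (12, 9)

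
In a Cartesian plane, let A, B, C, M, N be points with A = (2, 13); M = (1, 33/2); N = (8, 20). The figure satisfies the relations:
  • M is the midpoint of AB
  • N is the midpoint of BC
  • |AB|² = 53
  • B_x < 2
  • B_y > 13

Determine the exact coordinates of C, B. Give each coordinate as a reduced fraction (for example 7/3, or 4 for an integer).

1. B_x = 0  [B = 2·M−A = 2·(1, 33/2)−(2, 13)]
2. B_y = 20  [B = 2·M−A = 2·(1, 33/2)−(2, 13)]
   so B = (0, 20)
3. C_x = 16  [C = 2·N−B = 2·(8, 20)−(0, 20)]
4. C_y = 20  [C = 2·N−B = 2·(8, 20)−(0, 20)]
   so C = (16, 20)

C = (16, 20)
B = (0, 20)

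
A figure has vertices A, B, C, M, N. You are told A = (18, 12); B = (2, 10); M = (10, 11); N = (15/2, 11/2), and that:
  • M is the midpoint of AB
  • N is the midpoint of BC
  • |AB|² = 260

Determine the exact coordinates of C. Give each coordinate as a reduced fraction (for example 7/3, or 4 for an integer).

C = (13, 1)

1. C_x = 13  [C = 2·N−B = 2·(15/2, 11/2)−(2, 10)]
2. C_y = 1  [C = 2·N−B = 2·(15/2, 11/2)−(2, 10)]
   so C = (13, 1)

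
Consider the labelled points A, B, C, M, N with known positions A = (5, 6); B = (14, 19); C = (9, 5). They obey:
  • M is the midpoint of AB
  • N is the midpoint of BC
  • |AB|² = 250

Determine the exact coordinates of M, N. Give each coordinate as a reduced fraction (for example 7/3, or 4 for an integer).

M = (19/2, 25/2)
N = (23/2, 12)

1. M_x = 19/2  [2·M = A+B = (5, 6)+(14, 19)]
2. M_y = 25/2  [2·M = A+B = (5, 6)+(14, 19)]
   so M = (19/2, 25/2)
3. N_x = 23/2  [2·N = B+C = (14, 19)+(9, 5)]
4. N_y = 12  [2·N = B+C = (14, 19)+(9, 5)]
   so N = (23/2, 12)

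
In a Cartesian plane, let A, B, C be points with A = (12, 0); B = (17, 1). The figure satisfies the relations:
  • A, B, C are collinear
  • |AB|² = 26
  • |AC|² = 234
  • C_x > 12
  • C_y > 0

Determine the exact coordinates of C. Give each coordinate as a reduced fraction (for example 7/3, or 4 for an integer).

C = (27, 3)

1. C_x = 27  [[A, B, C are collinear ⇒ -1x+5y+12=0] ∩ [|C−(12, 0)|²=234]]
2. C_y = 3  [[A, B, C are collinear ⇒ -1x+5y+12=0] ∩ [|C−(12, 0)|²=234]]
   so C = (27, 3)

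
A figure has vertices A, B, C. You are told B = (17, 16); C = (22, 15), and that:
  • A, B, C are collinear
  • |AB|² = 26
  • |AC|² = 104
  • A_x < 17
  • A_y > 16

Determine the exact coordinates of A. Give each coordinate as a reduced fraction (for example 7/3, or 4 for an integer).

A = (12, 17)

1. A_x = 12  [[A, B, C are collinear ⇒ 1x+5y-97=0] ∩ [|A−(17, 16)|²=26]]
2. A_y = 17  [[A, B, C are collinear ⇒ 1x+5y-97=0] ∩ [|A−(17, 16)|²=26]]
   so A = (12, 17)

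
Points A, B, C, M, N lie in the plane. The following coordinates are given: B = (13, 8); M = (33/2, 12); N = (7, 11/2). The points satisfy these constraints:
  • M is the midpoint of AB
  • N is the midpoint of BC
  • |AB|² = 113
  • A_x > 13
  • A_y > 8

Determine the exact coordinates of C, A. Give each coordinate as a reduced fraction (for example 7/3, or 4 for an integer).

C = (1, 3)
A = (20, 16)

1. A_x = 20  [A = 2·M−B = 2·(33/2, 12)−(13, 8)]
2. A_y = 16  [A = 2·M−B = 2·(33/2, 12)−(13, 8)]
   so A = (20, 16)
3. C_x = 1  [C = 2·N−B = 2·(7, 11/2)−(13, 8)]
4. C_y = 3  [C = 2·N−B = 2·(7, 11/2)−(13, 8)]
   so C = (1, 3)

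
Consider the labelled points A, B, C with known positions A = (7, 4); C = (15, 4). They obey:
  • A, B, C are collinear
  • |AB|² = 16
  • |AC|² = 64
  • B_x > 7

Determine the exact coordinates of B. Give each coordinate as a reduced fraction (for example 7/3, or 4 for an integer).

B = (11, 4)

1. B_x = 11  [[A, B, C are collinear ⇒ -8y+32=0] ∩ [|B−(7, 4)|²=16]]
2. B_y = 4  [[A, B, C are collinear ⇒ -8y+32=0] ∩ [|B−(7, 4)|²=16]]
   so B = (11, 4)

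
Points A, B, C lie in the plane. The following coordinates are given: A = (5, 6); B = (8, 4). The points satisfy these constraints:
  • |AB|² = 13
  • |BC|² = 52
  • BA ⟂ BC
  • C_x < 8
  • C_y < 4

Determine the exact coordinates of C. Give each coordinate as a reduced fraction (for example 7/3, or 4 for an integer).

1. C_x = 4  [[BA ⟂ BC ⇒ -3x+2y+16=0] ∩ [|C−(8, 4)|²=52]]
2. C_y = -2  [[BA ⟂ BC ⇒ -3x+2y+16=0] ∩ [|C−(8, 4)|²=52]]
   so C = (4, -2)

C = (4, -2)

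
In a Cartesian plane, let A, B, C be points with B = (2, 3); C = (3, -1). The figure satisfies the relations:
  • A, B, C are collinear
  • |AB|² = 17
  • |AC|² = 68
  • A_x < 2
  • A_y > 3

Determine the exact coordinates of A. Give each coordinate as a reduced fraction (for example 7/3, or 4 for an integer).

A = (1, 7)

1. A_x = 1  [[A, B, C are collinear ⇒ 4x+1y-11=0] ∩ [|A−(2, 3)|²=17]]
2. A_y = 7  [[A, B, C are collinear ⇒ 4x+1y-11=0] ∩ [|A−(2, 3)|²=17]]
   so A = (1, 7)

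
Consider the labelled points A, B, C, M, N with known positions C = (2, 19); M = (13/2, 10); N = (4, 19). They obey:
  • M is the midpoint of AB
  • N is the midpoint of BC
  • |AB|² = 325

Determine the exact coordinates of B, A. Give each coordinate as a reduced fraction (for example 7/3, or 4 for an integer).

B = (6, 19)
A = (7, 1)

1. B_x = 6  [B = 2·N−C = 2·(4, 19)−(2, 19)]
2. B_y = 19  [B = 2·N−C = 2·(4, 19)−(2, 19)]
   so B = (6, 19)
3. A_x = 7  [A = 2·M−B = 2·(13/2, 10)−(6, 19)]
4. A_y = 1  [A = 2·M−B = 2·(13/2, 10)−(6, 19)]
   so A = (7, 1)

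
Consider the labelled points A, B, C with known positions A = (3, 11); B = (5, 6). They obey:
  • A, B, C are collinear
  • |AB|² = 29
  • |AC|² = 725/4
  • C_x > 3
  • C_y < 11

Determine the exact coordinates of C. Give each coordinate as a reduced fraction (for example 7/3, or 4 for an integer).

C = (8, -3/2)

1. C_x = 8  [[A, B, C are collinear ⇒ 5x+2y-37=0] ∩ [|C−(3, 11)|²=725/4]]
2. C_y = -3/2  [[A, B, C are collinear ⇒ 5x+2y-37=0] ∩ [|C−(3, 11)|²=725/4]]
   so C = (8, -3/2)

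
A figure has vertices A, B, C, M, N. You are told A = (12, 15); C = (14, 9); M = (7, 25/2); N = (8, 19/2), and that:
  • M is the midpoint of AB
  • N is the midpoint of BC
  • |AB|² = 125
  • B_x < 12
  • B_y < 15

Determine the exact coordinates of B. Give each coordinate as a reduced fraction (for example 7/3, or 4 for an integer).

1. B_x = 2  [B = 2·M−A = 2·(7, 25/2)−(12, 15)]
2. B_y = 10  [B = 2·M−A = 2·(7, 25/2)−(12, 15)]
   so B = (2, 10)

B = (2, 10)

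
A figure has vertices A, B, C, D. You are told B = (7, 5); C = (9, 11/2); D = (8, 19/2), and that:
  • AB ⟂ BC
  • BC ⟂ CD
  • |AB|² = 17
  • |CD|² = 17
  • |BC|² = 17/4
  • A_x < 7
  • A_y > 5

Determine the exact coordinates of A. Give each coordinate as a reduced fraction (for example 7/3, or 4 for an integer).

1. A_x = 6  [[AB ⟂ BC ⇒ -2x-1/2y+33/2=0] ∩ [|A−(7, 5)|²=17]]
2. A_y = 9  [[AB ⟂ BC ⇒ -2x-1/2y+33/2=0] ∩ [|A−(7, 5)|²=17]]
   so A = (6, 9)

A = (6, 9)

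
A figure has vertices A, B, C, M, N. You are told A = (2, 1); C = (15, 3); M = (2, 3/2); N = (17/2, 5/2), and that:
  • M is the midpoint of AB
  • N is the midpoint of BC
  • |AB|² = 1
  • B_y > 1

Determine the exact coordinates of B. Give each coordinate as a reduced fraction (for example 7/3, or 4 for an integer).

B = (2, 2)

1. B_x = 2  [B = 2·M−A = 2·(2, 3/2)−(2, 1)]
2. B_y = 2  [B = 2·M−A = 2·(2, 3/2)−(2, 1)]
   so B = (2, 2)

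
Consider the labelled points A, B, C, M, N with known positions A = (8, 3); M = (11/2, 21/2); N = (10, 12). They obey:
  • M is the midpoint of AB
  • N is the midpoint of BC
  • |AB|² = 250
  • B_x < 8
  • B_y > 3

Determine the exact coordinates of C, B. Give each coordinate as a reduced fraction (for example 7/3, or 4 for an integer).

C = (17, 6)
B = (3, 18)

1. B_x = 3  [B = 2·M−A = 2·(11/2, 21/2)−(8, 3)]
2. B_y = 18  [B = 2·M−A = 2·(11/2, 21/2)−(8, 3)]
   so B = (3, 18)
3. C_x = 17  [C = 2·N−B = 2·(10, 12)−(3, 18)]
4. C_y = 6  [C = 2·N−B = 2·(10, 12)−(3, 18)]
   so C = (17, 6)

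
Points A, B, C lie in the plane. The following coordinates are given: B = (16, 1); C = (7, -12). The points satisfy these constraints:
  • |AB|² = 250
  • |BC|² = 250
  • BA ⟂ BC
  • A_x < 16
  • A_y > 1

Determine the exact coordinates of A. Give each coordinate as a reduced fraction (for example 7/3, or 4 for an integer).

1. A_x = 3  [[BA ⟂ BC ⇒ -9x-13y+157=0] ∩ [|A−(16, 1)|²=250]]
2. A_y = 10  [[BA ⟂ BC ⇒ -9x-13y+157=0] ∩ [|A−(16, 1)|²=250]]
   so A = (3, 10)

A = (3, 10)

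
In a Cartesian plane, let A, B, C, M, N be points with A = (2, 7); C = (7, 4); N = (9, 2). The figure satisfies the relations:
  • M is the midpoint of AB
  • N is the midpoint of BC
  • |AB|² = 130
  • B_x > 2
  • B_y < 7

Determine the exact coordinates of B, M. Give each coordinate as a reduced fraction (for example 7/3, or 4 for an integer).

1. B_x = 11  [B = 2·N−C = 2·(9, 2)−(7, 4)]
2. B_y = 0  [B = 2·N−C = 2·(9, 2)−(7, 4)]
   so B = (11, 0)
3. M_x = 13/2  [2·M = A+B = (2, 7)+(11, 0)]
4. M_y = 7/2  [2·M = A+B = (2, 7)+(11, 0)]
   so M = (13/2, 7/2)

B = (11, 0)
M = (13/2, 7/2)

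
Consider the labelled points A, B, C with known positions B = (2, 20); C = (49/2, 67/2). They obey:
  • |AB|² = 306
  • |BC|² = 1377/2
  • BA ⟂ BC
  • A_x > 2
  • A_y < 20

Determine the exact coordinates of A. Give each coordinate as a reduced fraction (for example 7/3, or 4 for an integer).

A = (11, 5)

1. A_x = 11  [[BA ⟂ BC ⇒ 45/2x+27/2y-315=0] ∩ [|A−(2, 20)|²=306]]
2. A_y = 5  [[BA ⟂ BC ⇒ 45/2x+27/2y-315=0] ∩ [|A−(2, 20)|²=306]]
   so A = (11, 5)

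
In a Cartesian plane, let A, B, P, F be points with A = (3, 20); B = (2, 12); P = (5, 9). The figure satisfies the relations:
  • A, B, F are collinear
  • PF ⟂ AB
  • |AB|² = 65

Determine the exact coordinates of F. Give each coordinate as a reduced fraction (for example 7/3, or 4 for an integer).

1. F_x = 109/65  [[A, B, F are collinear ⇒ 8x-1y-4=0] ∩ [PF ⟂ AB ⇒ -1x-8y+77=0]]
2. F_y = 612/65  [[A, B, F are collinear ⇒ 8x-1y-4=0] ∩ [PF ⟂ AB ⇒ -1x-8y+77=0]]
   so F = (109/65, 612/65)

F = (109/65, 612/65)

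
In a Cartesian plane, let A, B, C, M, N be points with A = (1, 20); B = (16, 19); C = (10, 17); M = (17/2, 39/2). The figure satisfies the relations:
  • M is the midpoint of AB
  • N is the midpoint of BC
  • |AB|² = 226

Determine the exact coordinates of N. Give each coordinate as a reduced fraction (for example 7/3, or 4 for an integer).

N = (13, 18)

1. N_x = 13  [2·N = B+C = (16, 19)+(10, 17)]
2. N_y = 18  [2·N = B+C = (16, 19)+(10, 17)]
   so N = (13, 18)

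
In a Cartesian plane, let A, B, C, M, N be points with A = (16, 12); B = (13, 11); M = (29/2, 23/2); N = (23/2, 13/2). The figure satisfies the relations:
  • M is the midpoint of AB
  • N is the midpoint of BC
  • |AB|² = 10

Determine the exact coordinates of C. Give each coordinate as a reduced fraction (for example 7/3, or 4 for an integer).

1. C_x = 10  [C = 2·N−B = 2·(23/2, 13/2)−(13, 11)]
2. C_y = 2  [C = 2·N−B = 2·(23/2, 13/2)−(13, 11)]
   so C = (10, 2)

C = (10, 2)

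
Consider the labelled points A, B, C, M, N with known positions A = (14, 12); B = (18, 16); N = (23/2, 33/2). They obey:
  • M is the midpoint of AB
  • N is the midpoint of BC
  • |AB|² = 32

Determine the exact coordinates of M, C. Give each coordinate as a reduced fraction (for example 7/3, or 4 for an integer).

1. M_x = 16  [2·M = A+B = (14, 12)+(18, 16)]
2. M_y = 14  [2·M = A+B = (14, 12)+(18, 16)]
   so M = (16, 14)
3. C_x = 5  [C = 2·N−B = 2·(23/2, 33/2)−(18, 16)]
4. C_y = 17  [C = 2·N−B = 2·(23/2, 33/2)−(18, 16)]
   so C = (5, 17)

M = (16, 14)
C = (5, 17)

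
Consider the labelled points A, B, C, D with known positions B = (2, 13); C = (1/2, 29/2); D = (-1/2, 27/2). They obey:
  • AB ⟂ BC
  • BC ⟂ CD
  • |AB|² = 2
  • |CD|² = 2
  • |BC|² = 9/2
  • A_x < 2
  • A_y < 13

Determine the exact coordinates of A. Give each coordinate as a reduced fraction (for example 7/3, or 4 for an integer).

A = (1, 12)

1. A_x = 1  [[AB ⟂ BC ⇒ 3/2x-3/2y+33/2=0] ∩ [|A−(2, 13)|²=2]]
2. A_y = 12  [[AB ⟂ BC ⇒ 3/2x-3/2y+33/2=0] ∩ [|A−(2, 13)|²=2]]
   so A = (1, 12)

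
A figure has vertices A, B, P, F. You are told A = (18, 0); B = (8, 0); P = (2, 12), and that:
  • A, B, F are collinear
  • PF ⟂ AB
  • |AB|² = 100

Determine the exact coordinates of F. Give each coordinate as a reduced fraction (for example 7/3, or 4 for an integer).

1. F_x = 2  [[A, B, F are collinear ⇒ -10y=0] ∩ [PF ⟂ AB ⇒ -10x+20=0]]
2. F_y = 0  [[A, B, F are collinear ⇒ -10y=0] ∩ [PF ⟂ AB ⇒ -10x+20=0]]
   so F = (2, 0)

F = (2, 0)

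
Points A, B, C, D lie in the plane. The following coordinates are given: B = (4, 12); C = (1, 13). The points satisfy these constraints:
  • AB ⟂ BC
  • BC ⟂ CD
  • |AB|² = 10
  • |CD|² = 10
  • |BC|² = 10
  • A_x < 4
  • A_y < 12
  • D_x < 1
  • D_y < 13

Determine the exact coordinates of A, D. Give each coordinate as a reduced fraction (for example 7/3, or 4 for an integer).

A = (3, 9)
D = (0, 10)

1. A_x = 3  [[AB ⟂ BC ⇒ 3x-1y=0] ∩ [|A−(4, 12)|²=10]]
2. A_y = 9  [[AB ⟂ BC ⇒ 3x-1y=0] ∩ [|A−(4, 12)|²=10]]
   so A = (3, 9)
3. D_x = 0  [[BC ⟂ CD ⇒ -3x+1y-10=0] ∩ [|D−(1, 13)|²=10]]
4. D_y = 10  [[BC ⟂ CD ⇒ -3x+1y-10=0] ∩ [|D−(1, 13)|²=10]]
   so D = (0, 10)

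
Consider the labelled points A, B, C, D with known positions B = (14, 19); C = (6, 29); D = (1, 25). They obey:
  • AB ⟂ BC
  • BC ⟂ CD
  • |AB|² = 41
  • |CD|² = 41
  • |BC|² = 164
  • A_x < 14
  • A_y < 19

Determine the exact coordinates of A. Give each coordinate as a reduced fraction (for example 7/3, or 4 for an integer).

1. A_x = 9  [[AB ⟂ BC ⇒ 8x-10y+78=0] ∩ [|A−(14, 19)|²=41]]
2. A_y = 15  [[AB ⟂ BC ⇒ 8x-10y+78=0] ∩ [|A−(14, 19)|²=41]]
   so A = (9, 15)

A = (9, 15)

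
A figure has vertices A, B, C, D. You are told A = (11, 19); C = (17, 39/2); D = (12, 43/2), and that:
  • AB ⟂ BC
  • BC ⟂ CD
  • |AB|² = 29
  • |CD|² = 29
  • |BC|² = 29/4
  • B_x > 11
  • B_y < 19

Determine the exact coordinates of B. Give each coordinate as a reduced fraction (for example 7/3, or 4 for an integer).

B = (16, 17)

1. B_x = 16  [[BC ⟂ CD ⇒ 5x-2y-46=0] ∩ [|B−(11, 19)|²=29]]
2. B_y = 17  [[BC ⟂ CD ⇒ 5x-2y-46=0] ∩ [|B−(11, 19)|²=29]]
   so B = (16, 17)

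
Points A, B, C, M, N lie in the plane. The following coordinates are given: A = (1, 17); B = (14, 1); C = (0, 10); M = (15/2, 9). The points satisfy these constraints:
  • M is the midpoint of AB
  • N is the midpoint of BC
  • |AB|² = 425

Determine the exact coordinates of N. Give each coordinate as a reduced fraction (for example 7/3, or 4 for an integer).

1. N_x = 7  [2·N = B+C = (14, 1)+(0, 10)]
2. N_y = 11/2  [2·N = B+C = (14, 1)+(0, 10)]
   so N = (7, 11/2)

N = (7, 11/2)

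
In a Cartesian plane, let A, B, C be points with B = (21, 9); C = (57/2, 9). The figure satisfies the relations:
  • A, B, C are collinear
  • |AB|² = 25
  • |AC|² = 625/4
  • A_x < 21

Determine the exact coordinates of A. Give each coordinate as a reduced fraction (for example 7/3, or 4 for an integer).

A = (16, 9)

1. A_x = 16  [[A, B, C are collinear ⇒ 15/2y-135/2=0] ∩ [|A−(21, 9)|²=25]]
2. A_y = 9  [[A, B, C are collinear ⇒ 15/2y-135/2=0] ∩ [|A−(21, 9)|²=25]]
   so A = (16, 9)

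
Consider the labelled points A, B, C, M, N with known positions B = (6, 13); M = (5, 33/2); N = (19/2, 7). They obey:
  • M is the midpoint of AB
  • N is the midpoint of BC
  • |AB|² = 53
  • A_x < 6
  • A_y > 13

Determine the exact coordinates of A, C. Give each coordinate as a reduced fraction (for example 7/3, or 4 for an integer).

A = (4, 20)
C = (13, 1)

1. A_x = 4  [A = 2·M−B = 2·(5, 33/2)−(6, 13)]
2. A_y = 20  [A = 2·M−B = 2·(5, 33/2)−(6, 13)]
   so A = (4, 20)
3. C_x = 13  [C = 2·N−B = 2·(19/2, 7)−(6, 13)]
4. C_y = 1  [C = 2·N−B = 2·(19/2, 7)−(6, 13)]
   so C = (13, 1)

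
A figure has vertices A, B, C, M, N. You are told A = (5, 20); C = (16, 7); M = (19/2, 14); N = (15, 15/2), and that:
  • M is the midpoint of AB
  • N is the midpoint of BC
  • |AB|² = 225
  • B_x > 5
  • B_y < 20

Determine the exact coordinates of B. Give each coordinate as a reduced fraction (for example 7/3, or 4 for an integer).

B = (14, 8)

1. B_x = 14  [B = 2·M−A = 2·(19/2, 14)−(5, 20)]
2. B_y = 8  [B = 2·M−A = 2·(19/2, 14)−(5, 20)]
   so B = (14, 8)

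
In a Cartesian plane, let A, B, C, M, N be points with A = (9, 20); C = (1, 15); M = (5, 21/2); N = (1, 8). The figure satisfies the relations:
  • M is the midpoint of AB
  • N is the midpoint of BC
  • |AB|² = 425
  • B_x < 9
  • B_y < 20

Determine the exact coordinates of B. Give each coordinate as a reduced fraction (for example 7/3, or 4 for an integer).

B = (1, 1)

1. B_x = 1  [B = 2·M−A = 2·(5, 21/2)−(9, 20)]
2. B_y = 1  [B = 2·M−A = 2·(5, 21/2)−(9, 20)]
   so B = (1, 1)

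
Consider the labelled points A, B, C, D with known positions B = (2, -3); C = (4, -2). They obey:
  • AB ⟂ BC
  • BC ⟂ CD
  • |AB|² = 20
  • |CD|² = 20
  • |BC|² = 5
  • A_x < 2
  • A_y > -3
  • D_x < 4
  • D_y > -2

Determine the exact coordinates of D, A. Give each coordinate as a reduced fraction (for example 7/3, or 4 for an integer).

D = (2, 2)
A = (0, 1)

1. D_x = 2  [[BC ⟂ CD ⇒ 2x+1y-6=0] ∩ [|D−(4, -2)|²=20]]
2. D_y = 2  [[BC ⟂ CD ⇒ 2x+1y-6=0] ∩ [|D−(4, -2)|²=20]]
   so D = (2, 2)
3. A_x = 0  [[AB ⟂ BC ⇒ -2x-1y+1=0] ∩ [|A−(2, -3)|²=20]]
4. A_y = 1  [[AB ⟂ BC ⇒ -2x-1y+1=0] ∩ [|A−(2, -3)|²=20]]
   so A = (0, 1)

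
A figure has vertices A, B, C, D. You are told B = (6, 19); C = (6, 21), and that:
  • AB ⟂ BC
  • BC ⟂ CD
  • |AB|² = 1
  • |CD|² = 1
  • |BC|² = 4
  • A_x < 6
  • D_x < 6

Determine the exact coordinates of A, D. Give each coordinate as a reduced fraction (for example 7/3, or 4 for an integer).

1. A_x = 5  [[AB ⟂ BC ⇒ -2y+38=0] ∩ [|A−(6, 19)|²=1]]
2. A_y = 19  [[AB ⟂ BC ⇒ -2y+38=0] ∩ [|A−(6, 19)|²=1]]
   so A = (5, 19)
3. D_x = 5  [[BC ⟂ CD ⇒ 2y-42=0] ∩ [|D−(6, 21)|²=1]]
4. D_y = 21  [[BC ⟂ CD ⇒ 2y-42=0] ∩ [|D−(6, 21)|²=1]]
   so D = (5, 21)

A = (5, 19)
D = (5, 21)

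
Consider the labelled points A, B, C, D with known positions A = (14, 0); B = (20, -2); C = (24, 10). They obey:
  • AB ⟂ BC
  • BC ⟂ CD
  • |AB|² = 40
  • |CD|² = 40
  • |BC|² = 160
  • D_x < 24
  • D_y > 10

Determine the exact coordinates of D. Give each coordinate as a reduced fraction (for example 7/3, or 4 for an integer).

1. D_x = 18  [[BC ⟂ CD ⇒ 4x+12y-216=0] ∩ [|D−(24, 10)|²=40]]
2. D_y = 12  [[BC ⟂ CD ⇒ 4x+12y-216=0] ∩ [|D−(24, 10)|²=40]]
   so D = (18, 12)

D = (18, 12)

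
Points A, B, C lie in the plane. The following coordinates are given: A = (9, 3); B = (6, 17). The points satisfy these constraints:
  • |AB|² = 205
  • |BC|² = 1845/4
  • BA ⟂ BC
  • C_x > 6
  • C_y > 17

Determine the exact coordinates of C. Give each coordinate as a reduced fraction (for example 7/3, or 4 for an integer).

1. C_x = 27  [[BA ⟂ BC ⇒ 3x-14y+220=0] ∩ [|C−(6, 17)|²=1845/4]]
2. C_y = 43/2  [[BA ⟂ BC ⇒ 3x-14y+220=0] ∩ [|C−(6, 17)|²=1845/4]]
   so C = (27, 43/2)

C = (27, 43/2)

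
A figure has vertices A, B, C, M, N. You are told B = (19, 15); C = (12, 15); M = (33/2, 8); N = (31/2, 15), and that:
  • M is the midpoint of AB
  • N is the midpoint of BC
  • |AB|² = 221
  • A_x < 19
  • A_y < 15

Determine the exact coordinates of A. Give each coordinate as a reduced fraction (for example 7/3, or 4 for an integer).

A = (14, 1)

1. A_x = 14  [A = 2·M−B = 2·(33/2, 8)−(19, 15)]
2. A_y = 1  [A = 2·M−B = 2·(33/2, 8)−(19, 15)]
   so A = (14, 1)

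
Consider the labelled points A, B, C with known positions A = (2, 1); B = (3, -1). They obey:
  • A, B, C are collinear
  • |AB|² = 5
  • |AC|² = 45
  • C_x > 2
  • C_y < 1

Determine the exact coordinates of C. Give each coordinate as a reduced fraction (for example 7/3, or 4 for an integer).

C = (5, -5)

1. C_x = 5  [[A, B, C are collinear ⇒ 2x+1y-5=0] ∩ [|C−(2, 1)|²=45]]
2. C_y = -5  [[A, B, C are collinear ⇒ 2x+1y-5=0] ∩ [|C−(2, 1)|²=45]]
   so C = (5, -5)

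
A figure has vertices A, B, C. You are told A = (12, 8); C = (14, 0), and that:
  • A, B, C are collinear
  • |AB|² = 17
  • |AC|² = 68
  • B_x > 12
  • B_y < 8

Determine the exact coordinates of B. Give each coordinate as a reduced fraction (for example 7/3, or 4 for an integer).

B = (13, 4)

1. B_x = 13  [[A, B, C are collinear ⇒ -8x-2y+112=0] ∩ [|B−(12, 8)|²=17]]
2. B_y = 4  [[A, B, C are collinear ⇒ -8x-2y+112=0] ∩ [|B−(12, 8)|²=17]]
   so B = (13, 4)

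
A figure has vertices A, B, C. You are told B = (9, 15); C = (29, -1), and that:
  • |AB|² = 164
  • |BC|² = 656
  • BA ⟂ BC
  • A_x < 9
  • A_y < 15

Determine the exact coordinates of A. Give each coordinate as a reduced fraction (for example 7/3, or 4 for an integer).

A = (1, 5)

1. A_x = 1  [[BA ⟂ BC ⇒ 20x-16y+60=0] ∩ [|A−(9, 15)|²=164]]
2. A_y = 5  [[BA ⟂ BC ⇒ 20x-16y+60=0] ∩ [|A−(9, 15)|²=164]]
   so A = (1, 5)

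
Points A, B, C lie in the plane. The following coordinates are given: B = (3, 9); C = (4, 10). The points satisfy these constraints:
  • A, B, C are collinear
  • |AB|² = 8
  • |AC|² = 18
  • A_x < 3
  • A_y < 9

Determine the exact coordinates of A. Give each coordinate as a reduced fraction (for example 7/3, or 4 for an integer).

A = (1, 7)

1. A_x = 1  [[A, B, C are collinear ⇒ -1x+1y-6=0] ∩ [|A−(3, 9)|²=8]]
2. A_y = 7  [[A, B, C are collinear ⇒ -1x+1y-6=0] ∩ [|A−(3, 9)|²=8]]
   so A = (1, 7)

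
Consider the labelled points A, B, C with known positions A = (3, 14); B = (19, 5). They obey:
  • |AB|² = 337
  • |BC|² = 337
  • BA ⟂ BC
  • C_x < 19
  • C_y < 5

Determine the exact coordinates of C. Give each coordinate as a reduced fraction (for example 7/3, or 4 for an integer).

1. C_x = 10  [[BA ⟂ BC ⇒ -16x+9y+259=0] ∩ [|C−(19, 5)|²=337]]
2. C_y = -11  [[BA ⟂ BC ⇒ -16x+9y+259=0] ∩ [|C−(19, 5)|²=337]]
   so C = (10, -11)

C = (10, -11)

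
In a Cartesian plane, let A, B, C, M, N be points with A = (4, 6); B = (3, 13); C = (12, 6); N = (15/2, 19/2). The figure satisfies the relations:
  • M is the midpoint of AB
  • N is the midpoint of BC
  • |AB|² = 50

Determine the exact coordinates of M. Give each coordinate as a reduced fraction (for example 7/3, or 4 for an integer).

M = (7/2, 19/2)

1. M_x = 7/2  [2·M = A+B = (4, 6)+(3, 13)]
2. M_y = 19/2  [2·M = A+B = (4, 6)+(3, 13)]
   so M = (7/2, 19/2)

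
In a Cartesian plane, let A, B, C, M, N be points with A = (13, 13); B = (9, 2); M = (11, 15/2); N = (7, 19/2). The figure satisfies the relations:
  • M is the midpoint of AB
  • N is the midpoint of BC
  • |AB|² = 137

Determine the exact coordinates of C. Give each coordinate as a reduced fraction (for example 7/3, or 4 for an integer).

C = (5, 17)

1. C_x = 5  [C = 2·N−B = 2·(7, 19/2)−(9, 2)]
2. C_y = 17  [C = 2·N−B = 2·(7, 19/2)−(9, 2)]
   so C = (5, 17)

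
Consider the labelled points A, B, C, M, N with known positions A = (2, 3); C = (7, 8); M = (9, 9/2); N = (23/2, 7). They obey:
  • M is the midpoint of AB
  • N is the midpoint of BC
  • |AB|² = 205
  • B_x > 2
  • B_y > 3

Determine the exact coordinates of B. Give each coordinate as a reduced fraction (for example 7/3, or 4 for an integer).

B = (16, 6)

1. B_x = 16  [B = 2·M−A = 2·(9, 9/2)−(2, 3)]
2. B_y = 6  [B = 2·M−A = 2·(9, 9/2)−(2, 3)]
   so B = (16, 6)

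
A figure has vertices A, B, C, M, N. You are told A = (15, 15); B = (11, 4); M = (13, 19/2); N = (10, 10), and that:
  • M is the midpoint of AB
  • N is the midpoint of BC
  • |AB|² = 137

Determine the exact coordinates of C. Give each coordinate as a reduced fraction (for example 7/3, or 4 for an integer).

C = (9, 16)

1. C_x = 9  [C = 2·N−B = 2·(10, 10)−(11, 4)]
2. C_y = 16  [C = 2·N−B = 2·(10, 10)−(11, 4)]
   so C = (9, 16)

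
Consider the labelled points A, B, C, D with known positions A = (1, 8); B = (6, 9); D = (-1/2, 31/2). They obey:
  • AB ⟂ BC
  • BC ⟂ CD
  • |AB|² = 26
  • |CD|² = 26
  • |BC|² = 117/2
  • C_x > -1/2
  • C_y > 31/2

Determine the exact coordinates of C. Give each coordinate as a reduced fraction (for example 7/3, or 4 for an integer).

C = (9/2, 33/2)

1. C_x = 9/2  [[AB ⟂ BC ⇒ 5x+1y-39=0] ∩ [|C−(-1/2, 31/2)|²=26]]
2. C_y = 33/2  [[AB ⟂ BC ⇒ 5x+1y-39=0] ∩ [|C−(-1/2, 31/2)|²=26]]
   so C = (9/2, 33/2)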